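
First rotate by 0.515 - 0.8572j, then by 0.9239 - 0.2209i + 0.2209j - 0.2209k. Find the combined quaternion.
0.6652 - 0.3031i - 0.6782j + 0.0756k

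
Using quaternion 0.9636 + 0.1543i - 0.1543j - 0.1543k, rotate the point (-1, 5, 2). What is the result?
(-0.346, 4.369, 3.285)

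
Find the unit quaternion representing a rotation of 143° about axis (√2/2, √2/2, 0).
0.3173 + 0.6706i + 0.6706j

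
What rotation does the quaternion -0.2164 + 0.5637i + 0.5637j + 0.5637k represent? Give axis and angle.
axis = (√3/3, √3/3, √3/3), θ = 205°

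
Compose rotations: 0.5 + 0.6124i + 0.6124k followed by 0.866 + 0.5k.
0.1268 + 0.5303i + 0.3062j + 0.7803k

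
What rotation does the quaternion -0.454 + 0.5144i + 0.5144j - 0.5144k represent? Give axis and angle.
axis = (√3/3, √3/3, -√3/3), θ = 234°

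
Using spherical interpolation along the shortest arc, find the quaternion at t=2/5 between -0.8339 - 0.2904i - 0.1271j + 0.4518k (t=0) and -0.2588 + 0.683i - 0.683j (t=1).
-0.7902 + 0.1551i - 0.4786j + 0.3501k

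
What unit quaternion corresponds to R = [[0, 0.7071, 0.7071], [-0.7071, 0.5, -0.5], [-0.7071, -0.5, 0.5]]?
0.7071 + 0.5j - 0.5k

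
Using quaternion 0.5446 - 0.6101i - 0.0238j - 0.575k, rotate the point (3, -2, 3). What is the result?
(1.729, 1.095, 4.22)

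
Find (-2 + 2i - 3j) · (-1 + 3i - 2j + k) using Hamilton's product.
-10 - 11i + 5j + 3k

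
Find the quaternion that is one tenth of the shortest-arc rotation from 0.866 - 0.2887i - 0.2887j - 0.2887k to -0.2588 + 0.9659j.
0.84 - 0.2696i - 0.3861j - 0.2696k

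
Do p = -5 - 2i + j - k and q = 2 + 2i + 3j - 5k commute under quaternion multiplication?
No: pq = -14 - 16i - 25j + 15k ≠ -14 - 12i - j + 31k = qp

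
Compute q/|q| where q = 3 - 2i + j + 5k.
0.4804 - 0.3203i + 0.1601j + 0.8006k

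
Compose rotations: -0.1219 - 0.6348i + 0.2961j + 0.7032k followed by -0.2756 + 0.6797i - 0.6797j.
0.6663 - 0.3859i - 0.4767j - 0.424k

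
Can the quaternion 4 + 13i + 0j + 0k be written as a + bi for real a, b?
Yes. The quaternion 4 + 13i has j- and k-coefficients y = z = 0, so it lies in the complex subalgebra spanned by 1 and i.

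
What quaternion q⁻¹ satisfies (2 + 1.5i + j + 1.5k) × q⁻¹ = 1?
0.2105 - 0.1579i - 0.1053j - 0.1579k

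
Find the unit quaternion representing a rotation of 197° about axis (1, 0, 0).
-0.1478 + 0.989i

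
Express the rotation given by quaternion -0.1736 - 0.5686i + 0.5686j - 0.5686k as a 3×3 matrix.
[[-0.2932, -0.844, 0.4492], [-0.4492, -0.2932, -0.844], [0.844, -0.4492, -0.2932]]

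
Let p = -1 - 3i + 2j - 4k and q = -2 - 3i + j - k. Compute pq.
-13 + 11i + 4j + 12k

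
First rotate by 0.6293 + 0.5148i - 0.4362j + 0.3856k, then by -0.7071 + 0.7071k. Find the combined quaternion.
-0.7176 - 0.0556i + 0.6725j + 0.1723k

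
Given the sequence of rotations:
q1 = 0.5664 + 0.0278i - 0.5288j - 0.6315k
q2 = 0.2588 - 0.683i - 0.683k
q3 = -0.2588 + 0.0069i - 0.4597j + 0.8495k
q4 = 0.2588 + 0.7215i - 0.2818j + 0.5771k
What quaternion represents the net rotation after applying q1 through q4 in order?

q2 · q1 = -0.2657 - 0.7408i - 0.5872j - 0.1891k
q3 · q2 · q1 = -0.0354 + 0.7756i - 0.3539j - 0.5214k
q4 · q3 · q2 · q1 = -0.3676 + 0.5264i + 0.7422j - 0.1921k
-0.3676 + 0.5264i + 0.7422j - 0.1921k


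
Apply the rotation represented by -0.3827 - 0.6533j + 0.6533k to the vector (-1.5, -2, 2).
(1.061, -1.25, 2.75)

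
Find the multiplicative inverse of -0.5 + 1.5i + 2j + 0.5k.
-0.0741 - 0.2222i - 0.2963j - 0.0741k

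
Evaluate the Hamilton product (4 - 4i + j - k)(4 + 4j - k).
11 - 13i + 16j - 24k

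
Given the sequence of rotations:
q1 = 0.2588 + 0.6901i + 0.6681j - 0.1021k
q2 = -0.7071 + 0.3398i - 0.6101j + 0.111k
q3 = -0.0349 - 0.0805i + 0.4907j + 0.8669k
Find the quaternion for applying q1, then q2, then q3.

q2 · q1 = 0.0014 - 0.4119i - 0.519j + 0.749k
q3 · q2 · q1 = -0.4278 + 0.8317i - 0.278j + 0.219k
-0.4278 + 0.8317i - 0.278j + 0.219k


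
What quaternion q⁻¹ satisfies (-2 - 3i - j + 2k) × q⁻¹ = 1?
-0.1111 + 0.1667i + 0.0556j - 0.1111k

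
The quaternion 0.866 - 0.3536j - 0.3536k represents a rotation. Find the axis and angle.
axis = (0, -√2/2, -√2/2), θ = π/3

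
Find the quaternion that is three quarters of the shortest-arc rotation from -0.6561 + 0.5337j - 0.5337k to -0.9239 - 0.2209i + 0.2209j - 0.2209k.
-0.8825 - 0.1697i + 0.3102j - 0.3102k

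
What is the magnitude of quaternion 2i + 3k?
√13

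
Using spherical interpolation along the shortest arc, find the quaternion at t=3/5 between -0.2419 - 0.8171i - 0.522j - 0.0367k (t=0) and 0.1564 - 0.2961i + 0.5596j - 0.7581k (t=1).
-0.261 - 0.2315i - 0.7385j + 0.577k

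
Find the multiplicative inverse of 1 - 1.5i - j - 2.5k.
0.0952 + 0.1429i + 0.0952j + 0.2381k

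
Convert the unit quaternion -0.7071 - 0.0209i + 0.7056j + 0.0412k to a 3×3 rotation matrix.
[[0.0009, 0.0288, -0.9996], [-0.0878, 0.9957, 0.0286], [0.9961, 0.0877, 0.0034]]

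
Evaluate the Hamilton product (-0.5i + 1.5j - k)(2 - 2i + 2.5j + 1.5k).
-3.25 + 3.75i + 5.75j - 0.25k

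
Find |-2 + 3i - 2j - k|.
√18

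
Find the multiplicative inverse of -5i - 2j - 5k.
0.0926i + 0.037j + 0.0926k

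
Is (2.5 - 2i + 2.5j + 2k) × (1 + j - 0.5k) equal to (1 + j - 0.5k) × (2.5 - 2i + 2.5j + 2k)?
No: pq = 1 - 5.25i + 4j - 1.25k ≠ 1 + 1.25i + 6j + 2.75k = qp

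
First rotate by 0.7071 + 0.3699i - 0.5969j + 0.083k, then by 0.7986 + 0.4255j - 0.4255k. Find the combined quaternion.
0.854 + 0.0767i - 0.3332j - 0.392k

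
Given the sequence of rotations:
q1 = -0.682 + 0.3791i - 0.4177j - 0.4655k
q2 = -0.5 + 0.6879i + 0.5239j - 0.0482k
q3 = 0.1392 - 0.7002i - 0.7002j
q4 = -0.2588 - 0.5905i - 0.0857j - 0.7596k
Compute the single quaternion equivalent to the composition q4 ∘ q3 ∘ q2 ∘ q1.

q2 · q1 = 0.2766 - 0.9227i + 0.1535j - 0.2203k
q3 · q2 · q1 = -0.5001 - 0.1679i - 0.3266j - 0.7842k
q4 · q3 · q2 · q1 = -0.5934 + 0.1579i - 0.2082j + 0.7613k
-0.5934 + 0.1579i - 0.2082j + 0.7613k


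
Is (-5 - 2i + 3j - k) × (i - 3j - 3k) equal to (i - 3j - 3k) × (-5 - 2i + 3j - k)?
No: pq = 8 - 17i + 8j + 18k ≠ 8 + 7i + 22j + 12k = qp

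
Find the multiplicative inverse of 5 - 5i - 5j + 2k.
0.0633 + 0.0633i + 0.0633j - 0.0253k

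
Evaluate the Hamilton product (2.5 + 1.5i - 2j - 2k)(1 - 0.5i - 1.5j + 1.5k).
3.25 - 5.75i - 7j - 1.5k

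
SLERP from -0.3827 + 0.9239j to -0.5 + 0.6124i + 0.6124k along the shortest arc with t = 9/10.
-0.5354 + 0.5902i + 0.1293j + 0.5902k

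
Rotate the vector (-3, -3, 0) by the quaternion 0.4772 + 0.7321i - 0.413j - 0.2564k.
(-0.502, 3.159, -2.788)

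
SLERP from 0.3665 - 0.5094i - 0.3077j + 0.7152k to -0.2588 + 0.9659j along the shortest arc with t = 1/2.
0.3748 - 0.3053i - 0.7633j + 0.4286k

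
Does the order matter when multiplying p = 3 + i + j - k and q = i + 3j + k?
Yes: pq = -3 + 7i + 7j + 5k ≠ -3 - i + 11j + k = qp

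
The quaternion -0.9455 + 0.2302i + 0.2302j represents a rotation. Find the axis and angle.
axis = (√2/2, √2/2, 0), θ = 322°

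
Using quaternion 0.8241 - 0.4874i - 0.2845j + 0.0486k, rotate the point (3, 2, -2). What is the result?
(3.927, 0.561, -1.123)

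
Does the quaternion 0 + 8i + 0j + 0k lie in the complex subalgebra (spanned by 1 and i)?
Yes. The quaternion 8i has j- and k-coefficients y = z = 0, so it lies in the complex subalgebra spanned by 1 and i.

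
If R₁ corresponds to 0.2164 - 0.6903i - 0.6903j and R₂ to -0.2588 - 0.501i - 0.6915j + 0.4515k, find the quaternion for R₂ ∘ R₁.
-0.8792 + 0.3819i - 0.2827j - 0.0338k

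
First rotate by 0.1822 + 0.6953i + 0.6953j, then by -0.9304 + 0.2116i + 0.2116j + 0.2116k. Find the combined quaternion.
-0.4638 - 0.7555i - 0.4612j + 0.0386k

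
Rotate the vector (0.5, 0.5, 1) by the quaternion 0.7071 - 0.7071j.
(-1, 0.5, 0.5)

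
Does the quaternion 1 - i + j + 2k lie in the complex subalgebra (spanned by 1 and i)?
No. The quaternion 1 - i + j + 2k has j-coefficient y = 1 and k-coefficient z = 2, not both zero, so it does not lie in the complex subalgebra spanned by 1 and i.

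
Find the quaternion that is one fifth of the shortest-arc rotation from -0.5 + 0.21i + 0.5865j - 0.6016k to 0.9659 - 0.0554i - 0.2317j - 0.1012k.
-0.6496 + 0.1911i + 0.5517j - 0.4869k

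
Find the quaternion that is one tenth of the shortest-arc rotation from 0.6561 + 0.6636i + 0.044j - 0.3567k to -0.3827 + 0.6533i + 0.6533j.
0.5779 + 0.7286i + 0.1328j - 0.343k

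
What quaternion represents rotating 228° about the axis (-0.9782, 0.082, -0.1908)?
-0.4067 - 0.8936i + 0.0749j - 0.1743k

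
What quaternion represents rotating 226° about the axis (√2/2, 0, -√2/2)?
-0.3907 + 0.6509i - 0.6509k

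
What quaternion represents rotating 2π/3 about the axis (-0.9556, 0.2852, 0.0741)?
0.5 - 0.8276i + 0.247j + 0.0642k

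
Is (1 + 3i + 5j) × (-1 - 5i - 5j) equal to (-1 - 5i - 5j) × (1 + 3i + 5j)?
No: pq = 39 - 8i - 10j + 10k ≠ 39 - 8i - 10j - 10k = qp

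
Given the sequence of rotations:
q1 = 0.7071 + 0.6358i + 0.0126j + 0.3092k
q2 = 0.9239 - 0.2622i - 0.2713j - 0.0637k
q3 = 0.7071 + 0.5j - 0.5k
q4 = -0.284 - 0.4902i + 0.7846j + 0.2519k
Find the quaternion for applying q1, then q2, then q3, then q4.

q2 · q1 = 0.8431 + 0.3189i - 0.1396j + 0.4098k
q3 · q2 · q1 = 0.8709 + 0.3606i + 0.1634j - 0.2912k
q4 · q3 · q2 · q1 = -0.1254 - 0.799i + 0.585j - 0.0609k
-0.1254 - 0.799i + 0.585j - 0.0609k


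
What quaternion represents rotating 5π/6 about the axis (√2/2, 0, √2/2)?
0.2588 + 0.683i + 0.683k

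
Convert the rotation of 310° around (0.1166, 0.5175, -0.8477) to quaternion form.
-0.9063 + 0.0493i + 0.2187j - 0.3583k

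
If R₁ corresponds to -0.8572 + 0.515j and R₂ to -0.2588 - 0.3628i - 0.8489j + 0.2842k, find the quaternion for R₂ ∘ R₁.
0.659 + 0.1646i + 0.5944j - 0.4305k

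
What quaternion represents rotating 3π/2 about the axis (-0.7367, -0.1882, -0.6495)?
-0.7071 - 0.5209i - 0.1331j - 0.4593k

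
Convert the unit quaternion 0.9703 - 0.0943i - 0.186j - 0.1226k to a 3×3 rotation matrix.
[[0.9007, 0.273, -0.3378], [-0.2028, 0.9522, 0.2286], [0.3841, -0.1374, 0.913]]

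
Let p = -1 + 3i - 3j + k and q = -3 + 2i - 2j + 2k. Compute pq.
-11 - 15i + 7j - 5k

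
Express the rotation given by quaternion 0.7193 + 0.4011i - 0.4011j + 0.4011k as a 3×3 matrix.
[[0.3565, -0.8988, -0.2553], [0.2553, 0.3565, -0.8988], [0.8988, 0.2553, 0.3565]]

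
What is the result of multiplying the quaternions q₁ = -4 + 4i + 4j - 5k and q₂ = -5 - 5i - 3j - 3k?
37 - 27i + 29j + 45k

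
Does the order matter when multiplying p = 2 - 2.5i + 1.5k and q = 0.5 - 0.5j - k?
Yes: pq = 2.5 - 0.5i - 3.5j ≠ 2.5 - 2i + 1.5j - 2.5k = qp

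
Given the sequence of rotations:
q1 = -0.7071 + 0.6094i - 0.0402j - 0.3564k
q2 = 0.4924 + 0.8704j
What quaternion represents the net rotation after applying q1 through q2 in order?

q2 · q1 = -0.3132 - 0.0101i - 0.6353j - 0.7059k
-0.3132 - 0.0101i - 0.6353j - 0.7059k


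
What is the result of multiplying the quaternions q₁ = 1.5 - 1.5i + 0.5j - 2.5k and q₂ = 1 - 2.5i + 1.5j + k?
-0.5 - i + 10.5j - 2k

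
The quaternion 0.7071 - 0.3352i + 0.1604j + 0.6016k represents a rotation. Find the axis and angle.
axis = (-0.474, 0.2268, 0.8508), θ = π/2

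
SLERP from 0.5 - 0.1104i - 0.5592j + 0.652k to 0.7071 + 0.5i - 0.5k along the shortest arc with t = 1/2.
-0.1445 - 0.4258i - 0.3901j + 0.8036k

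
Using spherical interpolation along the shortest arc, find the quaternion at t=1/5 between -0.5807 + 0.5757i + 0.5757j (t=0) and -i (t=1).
-0.4923 + 0.7208i + 0.488j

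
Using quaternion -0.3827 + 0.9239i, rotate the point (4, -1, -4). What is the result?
(4, -2.121, 3.536)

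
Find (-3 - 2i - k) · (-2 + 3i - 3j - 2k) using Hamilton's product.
10 - 8i + 2j + 14k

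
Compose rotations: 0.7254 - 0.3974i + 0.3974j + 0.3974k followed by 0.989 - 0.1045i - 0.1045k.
0.7174 - 0.4273i + 0.4761j + 0.2757k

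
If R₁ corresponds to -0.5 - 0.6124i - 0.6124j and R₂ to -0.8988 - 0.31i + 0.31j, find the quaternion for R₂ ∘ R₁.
0.4494 + 0.7054i + 0.3954j + 0.3797k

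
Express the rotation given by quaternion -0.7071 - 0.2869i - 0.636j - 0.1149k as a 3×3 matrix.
[[0.1646, 0.2024, 0.9654], [0.5274, 0.809, -0.2596], [-0.8335, 0.5519, 0.0264]]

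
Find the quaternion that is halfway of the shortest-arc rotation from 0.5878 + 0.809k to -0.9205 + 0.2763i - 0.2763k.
0.8029 - 0.1471i + 0.5777k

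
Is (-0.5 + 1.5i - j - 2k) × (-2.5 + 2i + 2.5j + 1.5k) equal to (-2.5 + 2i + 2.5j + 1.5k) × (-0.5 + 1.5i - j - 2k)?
No: pq = 3.75 - 1.25i - 5j + 10k ≠ 3.75 - 8.25i + 7.5j - 1.5k = qp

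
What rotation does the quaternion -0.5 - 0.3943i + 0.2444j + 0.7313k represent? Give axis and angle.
axis = (-0.4553, 0.2822, 0.8444), θ = 4π/3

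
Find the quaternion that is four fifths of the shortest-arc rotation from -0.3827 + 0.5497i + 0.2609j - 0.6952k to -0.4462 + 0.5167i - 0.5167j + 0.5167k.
0.3047 - 0.3206i + 0.5653j - 0.6963k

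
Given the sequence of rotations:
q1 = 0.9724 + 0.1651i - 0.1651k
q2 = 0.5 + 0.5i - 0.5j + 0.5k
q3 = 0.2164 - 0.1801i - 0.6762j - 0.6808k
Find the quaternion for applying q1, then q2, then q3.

q2 · q1 = 0.4862 + 0.6513i - 0.3211j + 0.4862k
q3 · q2 · q1 = 0.3364 - 0.494i - 0.7541j + 0.2724k
0.3364 - 0.494i - 0.7541j + 0.2724k


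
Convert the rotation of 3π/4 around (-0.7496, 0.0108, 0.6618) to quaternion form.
0.3827 - 0.6925i + 0.01j + 0.6114k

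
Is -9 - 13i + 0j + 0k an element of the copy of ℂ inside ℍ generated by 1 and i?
Yes. The quaternion -9 - 13i has j- and k-coefficients y = z = 0, so it lies in the complex subalgebra spanned by 1 and i.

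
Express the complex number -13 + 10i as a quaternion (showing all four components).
-13 + 10i + 0j + 0k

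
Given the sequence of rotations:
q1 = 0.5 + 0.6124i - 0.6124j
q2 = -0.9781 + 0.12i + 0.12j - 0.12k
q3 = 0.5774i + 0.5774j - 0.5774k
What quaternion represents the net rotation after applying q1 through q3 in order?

q2 · q1 = -0.489 - 0.6125i + 0.5855j - 0.207k
q3 · q2 · q1 = -0.1039 - 0.0638i + 0.1908j + 0.9741k
-0.1039 - 0.0638i + 0.1908j + 0.9741k


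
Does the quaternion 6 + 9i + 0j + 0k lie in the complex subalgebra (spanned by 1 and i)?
Yes. The quaternion 6 + 9i has j- and k-coefficients y = z = 0, so it lies in the complex subalgebra spanned by 1 and i.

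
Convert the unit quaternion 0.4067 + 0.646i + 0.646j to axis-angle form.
axis = (√2/2, √2/2, 0), θ = 132°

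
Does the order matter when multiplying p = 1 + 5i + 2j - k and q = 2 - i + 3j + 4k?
Yes: pq = 5 + 20i - 12j + 19k ≠ 5 - 2i + 26j - 15k = qp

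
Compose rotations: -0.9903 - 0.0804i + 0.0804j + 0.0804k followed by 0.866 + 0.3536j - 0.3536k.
-0.8576 - 0.0128i - 0.2521j + 0.4482k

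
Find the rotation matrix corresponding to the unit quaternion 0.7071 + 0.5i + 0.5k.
[[0.5, -0.7071, 0.5], [0.7071, 0, -0.7071], [0.5, 0.7071, 0.5]]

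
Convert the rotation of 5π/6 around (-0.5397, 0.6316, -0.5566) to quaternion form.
0.2588 - 0.5213i + 0.6101j - 0.5376k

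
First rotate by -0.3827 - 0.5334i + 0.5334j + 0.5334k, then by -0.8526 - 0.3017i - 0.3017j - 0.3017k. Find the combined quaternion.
0.4872 + 0.5702i - 0.0175j - 0.6612k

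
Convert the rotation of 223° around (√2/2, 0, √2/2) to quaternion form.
-0.3665 + 0.6579i + 0.6579k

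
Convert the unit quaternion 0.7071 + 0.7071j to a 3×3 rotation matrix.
[[0, 0, 1], [0, 1, 0], [-1, 0, 0]]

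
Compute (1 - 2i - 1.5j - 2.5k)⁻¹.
0.0741 + 0.1481i + 0.1111j + 0.1852k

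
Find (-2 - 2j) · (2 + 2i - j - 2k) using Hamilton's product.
-6 - 2j + 8k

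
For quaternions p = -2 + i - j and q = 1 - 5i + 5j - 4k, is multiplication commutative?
No: pq = 8 + 15i - 7j + 8k ≠ 8 + 7i - 15j + 8k = qp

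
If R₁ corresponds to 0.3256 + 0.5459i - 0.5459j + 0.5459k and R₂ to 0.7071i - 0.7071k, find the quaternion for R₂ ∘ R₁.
-0.1558i - 0.772j - 0.6162k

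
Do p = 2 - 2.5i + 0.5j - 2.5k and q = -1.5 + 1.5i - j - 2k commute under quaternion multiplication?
No: pq = -3.75 + 3.25i - 11.5j + 1.5k ≠ -3.75 + 10.25i + 6j - 2k = qp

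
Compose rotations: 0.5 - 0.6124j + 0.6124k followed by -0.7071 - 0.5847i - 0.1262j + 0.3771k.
-0.6618 - 0.1387i + 0.728j + 0.1136k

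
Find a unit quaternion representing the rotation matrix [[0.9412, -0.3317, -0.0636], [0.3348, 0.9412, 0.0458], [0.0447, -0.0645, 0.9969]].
0.9848 - 0.028i - 0.0275j + 0.1692k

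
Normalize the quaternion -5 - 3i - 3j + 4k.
-0.6509 - 0.3906i - 0.3906j + 0.5208k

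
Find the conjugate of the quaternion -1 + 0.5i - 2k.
-1 - 0.5i + 2k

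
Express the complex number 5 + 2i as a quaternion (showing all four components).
5 + 2i + 0j + 0k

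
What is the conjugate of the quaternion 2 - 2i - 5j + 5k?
2 + 2i + 5j - 5k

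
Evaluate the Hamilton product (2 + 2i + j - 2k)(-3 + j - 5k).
-17 - 9i + 9j - 2k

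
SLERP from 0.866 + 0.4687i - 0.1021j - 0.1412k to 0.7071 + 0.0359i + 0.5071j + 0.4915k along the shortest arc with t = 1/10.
0.8935 + 0.4419i - 0.0343j - 0.0727k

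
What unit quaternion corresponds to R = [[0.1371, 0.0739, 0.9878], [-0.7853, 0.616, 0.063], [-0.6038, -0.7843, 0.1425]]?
0.6884 - 0.3077i + 0.578j - 0.312k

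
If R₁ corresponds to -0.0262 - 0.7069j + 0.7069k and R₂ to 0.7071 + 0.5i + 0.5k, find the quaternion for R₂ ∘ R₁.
-0.372 + 0.3403i - 0.8533j + 0.1333k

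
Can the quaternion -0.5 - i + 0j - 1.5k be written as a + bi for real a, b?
No. The quaternion -0.5 - i - 1.5k has j-coefficient y = 0 and k-coefficient z = -1.5, not both zero, so it does not lie in the complex subalgebra spanned by 1 and i.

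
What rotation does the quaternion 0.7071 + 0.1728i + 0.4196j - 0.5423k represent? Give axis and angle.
axis = (0.2444, 0.5934, -0.7669), θ = π/2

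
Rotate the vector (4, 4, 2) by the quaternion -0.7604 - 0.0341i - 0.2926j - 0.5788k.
(-1.837, 5.485, 1.593)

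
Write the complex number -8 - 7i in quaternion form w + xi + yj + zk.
-8 - 7i + 0j + 0k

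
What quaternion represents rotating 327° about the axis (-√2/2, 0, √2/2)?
-0.9588 - 0.2008i + 0.2008k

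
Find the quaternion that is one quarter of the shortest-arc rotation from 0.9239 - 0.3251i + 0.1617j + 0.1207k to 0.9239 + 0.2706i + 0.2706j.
0.9594 - 0.1791i + 0.1969j + 0.0932k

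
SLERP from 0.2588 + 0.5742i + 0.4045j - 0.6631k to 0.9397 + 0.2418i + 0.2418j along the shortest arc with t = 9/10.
0.9109 + 0.2962i + 0.2755j - 0.0807k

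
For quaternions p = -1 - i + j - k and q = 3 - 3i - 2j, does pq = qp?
No: pq = -4 - 2i + 8j + 2k ≠ -4 + 2i + 2j - 8k = qp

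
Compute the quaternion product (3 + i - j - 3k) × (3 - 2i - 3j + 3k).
17 - 15i - 9j - 5k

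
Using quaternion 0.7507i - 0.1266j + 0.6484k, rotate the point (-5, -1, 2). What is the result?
(1.502, 1.59, -5.022)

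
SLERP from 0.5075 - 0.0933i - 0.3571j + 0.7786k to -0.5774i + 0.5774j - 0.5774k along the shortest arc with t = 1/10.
0.47 - 0.0196i - 0.3975j + 0.7879k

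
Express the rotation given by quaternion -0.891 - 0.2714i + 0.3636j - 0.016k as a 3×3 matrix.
[[0.7351, -0.2259, -0.6393], [-0.1689, 0.8522, -0.4953], [0.6566, 0.472, 0.5883]]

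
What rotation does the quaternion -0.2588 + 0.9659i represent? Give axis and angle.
axis = (1, 0, 0), θ = 7π/6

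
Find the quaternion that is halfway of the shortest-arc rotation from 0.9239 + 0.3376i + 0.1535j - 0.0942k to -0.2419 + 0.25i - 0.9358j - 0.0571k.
0.7294 + 0.0548i + 0.6815j - 0.0232k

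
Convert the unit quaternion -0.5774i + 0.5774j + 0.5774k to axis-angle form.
axis = (-√3/3, √3/3, √3/3), θ = π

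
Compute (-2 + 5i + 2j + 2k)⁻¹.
-0.0541 - 0.1351i - 0.0541j - 0.0541k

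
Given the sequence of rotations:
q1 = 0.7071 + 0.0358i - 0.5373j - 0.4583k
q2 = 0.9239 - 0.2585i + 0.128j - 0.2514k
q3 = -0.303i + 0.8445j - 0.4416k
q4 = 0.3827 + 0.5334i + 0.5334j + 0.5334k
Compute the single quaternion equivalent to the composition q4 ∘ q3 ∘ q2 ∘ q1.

q2 · q1 = 0.6161 - 0.3434i - 0.5334j - 0.4669k
q3 · q2 · q1 = 0.1402 - 0.8165i + 0.5305j + 0.1796k
q4 · q3 · q2 · q1 = 0.1104 - 0.4249i - 0.2535j + 0.862k
0.1104 - 0.4249i - 0.2535j + 0.862k


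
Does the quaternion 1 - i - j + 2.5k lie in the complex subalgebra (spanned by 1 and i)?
No. The quaternion 1 - i - j + 2.5k has j-coefficient y = -1 and k-coefficient z = 2.5, not both zero, so it does not lie in the complex subalgebra spanned by 1 and i.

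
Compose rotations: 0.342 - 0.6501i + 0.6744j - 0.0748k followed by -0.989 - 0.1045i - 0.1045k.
-0.414 + 0.6777i - 0.6069j - 0.0322k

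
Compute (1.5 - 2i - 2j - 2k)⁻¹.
0.1053 + 0.1404i + 0.1404j + 0.1404k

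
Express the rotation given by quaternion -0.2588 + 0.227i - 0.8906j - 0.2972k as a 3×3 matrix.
[[-0.763, -0.5582, 0.326], [-0.2505, 0.7203, 0.6469], [-0.5959, 0.4119, -0.6894]]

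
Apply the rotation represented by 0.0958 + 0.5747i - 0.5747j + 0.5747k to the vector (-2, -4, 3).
(5.376, 0.073, -0.303)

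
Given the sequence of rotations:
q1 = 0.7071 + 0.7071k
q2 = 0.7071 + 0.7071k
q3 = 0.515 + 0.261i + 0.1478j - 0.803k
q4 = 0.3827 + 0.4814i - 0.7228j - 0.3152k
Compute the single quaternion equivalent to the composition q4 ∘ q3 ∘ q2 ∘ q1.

q2 · q1 = k
q3 · q2 · q1 = 0.803 + 0.1478i - 0.261j + 0.515k
q4 · q3 · q2 · q1 = 0.2098 - 0.0114i - 0.9748j - 0.0748k
0.2098 - 0.0114i - 0.9748j - 0.0748k


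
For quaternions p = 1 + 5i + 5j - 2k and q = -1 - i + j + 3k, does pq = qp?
No: pq = 5 + 11i - 17j + 15k ≠ 5 - 23i + 9j - 5k = qp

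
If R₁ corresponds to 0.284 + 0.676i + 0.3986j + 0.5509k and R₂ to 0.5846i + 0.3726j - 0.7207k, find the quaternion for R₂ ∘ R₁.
-0.1467 + 0.6586i - 0.7034j - 0.2235k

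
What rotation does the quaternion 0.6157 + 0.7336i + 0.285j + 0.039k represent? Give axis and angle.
axis = (0.931, 0.3617, 0.0495), θ = 104°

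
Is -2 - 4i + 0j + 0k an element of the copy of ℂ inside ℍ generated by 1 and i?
Yes. The quaternion -2 - 4i has j- and k-coefficients y = z = 0, so it lies in the complex subalgebra spanned by 1 and i.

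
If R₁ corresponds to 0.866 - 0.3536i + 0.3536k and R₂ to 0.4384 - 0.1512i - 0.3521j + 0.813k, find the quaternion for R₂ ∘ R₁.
0.0387 - 0.4105i - 0.5389j + 0.7346k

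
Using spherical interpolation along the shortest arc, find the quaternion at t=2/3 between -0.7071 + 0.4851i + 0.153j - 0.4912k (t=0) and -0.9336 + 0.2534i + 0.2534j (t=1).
-0.8934 + 0.3458i + 0.2288j - 0.173k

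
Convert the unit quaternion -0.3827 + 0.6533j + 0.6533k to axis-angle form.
axis = (0, √2/2, √2/2), θ = 5π/4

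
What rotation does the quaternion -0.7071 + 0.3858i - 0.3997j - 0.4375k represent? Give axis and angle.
axis = (0.5456, -0.5653, -0.6187), θ = 3π/2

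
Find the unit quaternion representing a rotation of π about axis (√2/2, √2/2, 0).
0.7071i + 0.7071j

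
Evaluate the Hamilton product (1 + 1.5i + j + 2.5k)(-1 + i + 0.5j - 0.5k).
-1.75 - 2.25i + 2.75j - 3.25k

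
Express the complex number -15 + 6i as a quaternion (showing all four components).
-15 + 6i + 0j + 0k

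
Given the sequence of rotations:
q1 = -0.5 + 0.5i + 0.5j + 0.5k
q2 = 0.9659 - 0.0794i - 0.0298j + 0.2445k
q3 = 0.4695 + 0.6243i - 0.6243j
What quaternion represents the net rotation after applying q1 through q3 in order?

q2 · q1 = -0.5506 + 0.3855i + 0.6598j + 0.3359k
q3 · q2 · q1 = -0.0873 - 0.3724i + 0.4438j + 0.8103k
-0.0873 - 0.3724i + 0.4438j + 0.8103k


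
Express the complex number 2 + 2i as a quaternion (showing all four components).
2 + 2i + 0j + 0k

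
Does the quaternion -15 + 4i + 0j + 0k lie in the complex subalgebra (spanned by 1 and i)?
Yes. The quaternion -15 + 4i has j- and k-coefficients y = z = 0, so it lies in the complex subalgebra spanned by 1 and i.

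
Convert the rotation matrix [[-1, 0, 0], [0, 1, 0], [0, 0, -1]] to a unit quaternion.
j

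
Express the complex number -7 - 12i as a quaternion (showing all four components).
-7 - 12i + 0j + 0k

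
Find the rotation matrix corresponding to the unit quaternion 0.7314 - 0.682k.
[[0.0698, 0.9976, 0], [-0.9976, 0.0698, 0], [0, 0, 1]]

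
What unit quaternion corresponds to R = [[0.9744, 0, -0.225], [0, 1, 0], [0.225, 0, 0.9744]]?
0.9936 - 0.1132j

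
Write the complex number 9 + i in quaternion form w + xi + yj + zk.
9 + i + 0j + 0k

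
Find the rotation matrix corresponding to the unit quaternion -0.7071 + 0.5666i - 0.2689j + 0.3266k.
[[0.6421, 0.1572, 0.7504], [-0.7666, 0.1446, 0.6256], [-0.0102, -0.9769, 0.2133]]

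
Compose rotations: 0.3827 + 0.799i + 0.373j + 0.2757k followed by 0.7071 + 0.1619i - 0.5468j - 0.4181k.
0.4605 + 0.6321i - 0.3242j + 0.5322k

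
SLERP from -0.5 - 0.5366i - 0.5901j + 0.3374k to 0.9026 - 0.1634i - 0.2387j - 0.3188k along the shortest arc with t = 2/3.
-0.9128 - 0.1004i - 0.0646j + 0.3905k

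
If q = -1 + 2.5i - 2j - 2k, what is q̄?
-1 - 2.5i + 2j + 2k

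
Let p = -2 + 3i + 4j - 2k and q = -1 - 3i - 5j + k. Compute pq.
33 - 3i + 9j - 3k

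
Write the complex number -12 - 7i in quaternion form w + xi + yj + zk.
-12 - 7i + 0j + 0k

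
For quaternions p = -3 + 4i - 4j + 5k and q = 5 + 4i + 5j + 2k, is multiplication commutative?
No: pq = -21 - 25i - 23j + 55k ≠ -21 + 41i - 47j - 17k = qp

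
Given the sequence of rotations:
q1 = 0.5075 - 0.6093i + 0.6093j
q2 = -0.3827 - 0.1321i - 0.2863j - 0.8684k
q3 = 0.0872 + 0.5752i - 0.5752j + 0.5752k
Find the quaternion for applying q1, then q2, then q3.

q2 · q1 = -0.1003 + 0.6953i + 0.1506j - 0.6956k
q3 · q2 · q1 = 0.0781 + 0.3164i + 0.8709j + 0.3682k
0.0781 + 0.3164i + 0.8709j + 0.3682k


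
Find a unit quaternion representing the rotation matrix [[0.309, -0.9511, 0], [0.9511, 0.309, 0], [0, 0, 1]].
0.809 + 0.5878k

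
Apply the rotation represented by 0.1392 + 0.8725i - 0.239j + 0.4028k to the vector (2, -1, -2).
(0.379, 1.108, 2.762)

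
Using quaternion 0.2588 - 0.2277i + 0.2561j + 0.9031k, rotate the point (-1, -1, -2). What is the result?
(1.904, -0.777, -1.331)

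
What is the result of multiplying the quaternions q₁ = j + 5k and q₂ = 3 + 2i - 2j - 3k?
17 + 7i + 13j + 13k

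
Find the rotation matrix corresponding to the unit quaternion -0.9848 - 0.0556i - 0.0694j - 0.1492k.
[[0.9458, -0.2861, 0.1533], [0.3016, 0.9493, -0.0888], [-0.1201, 0.1302, 0.9842]]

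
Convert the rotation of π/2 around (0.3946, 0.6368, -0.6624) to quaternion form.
0.7071 + 0.279i + 0.4503j - 0.4684k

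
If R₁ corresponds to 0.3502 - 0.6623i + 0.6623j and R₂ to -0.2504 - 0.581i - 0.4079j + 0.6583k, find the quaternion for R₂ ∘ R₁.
-0.2023 - 0.4736i - 0.7447j - 0.4244k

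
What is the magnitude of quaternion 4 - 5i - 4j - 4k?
√73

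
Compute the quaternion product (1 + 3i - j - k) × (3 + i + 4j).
4 + 14i + 10k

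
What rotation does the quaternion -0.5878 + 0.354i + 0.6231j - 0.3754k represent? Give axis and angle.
axis = (0.4376, 0.7702, -0.464), θ = 252°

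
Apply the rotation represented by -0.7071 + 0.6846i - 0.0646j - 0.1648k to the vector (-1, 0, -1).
(-0.803, -1.134, 0.263)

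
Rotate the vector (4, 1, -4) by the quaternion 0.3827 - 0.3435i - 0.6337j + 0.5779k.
(1.637, 5.485, -0.487)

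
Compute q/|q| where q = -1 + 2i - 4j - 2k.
-0.2 + 0.4i - 0.8j - 0.4k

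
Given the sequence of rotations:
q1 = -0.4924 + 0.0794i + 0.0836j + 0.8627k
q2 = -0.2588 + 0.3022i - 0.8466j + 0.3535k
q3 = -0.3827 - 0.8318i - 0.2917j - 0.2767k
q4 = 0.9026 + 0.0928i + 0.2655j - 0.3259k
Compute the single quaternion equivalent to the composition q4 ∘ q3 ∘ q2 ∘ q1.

q2 · q1 = -0.1308 - 0.9293i + 0.1626j - 0.3048k
q3 · q2 · q1 = -0.7598 + 0.5983i - 0.0205j - 0.2535k
q4 · q3 · q2 · q1 = -0.8185 + 0.3955i - 0.3917j - 0.1419k
-0.8185 + 0.3955i - 0.3917j - 0.1419k


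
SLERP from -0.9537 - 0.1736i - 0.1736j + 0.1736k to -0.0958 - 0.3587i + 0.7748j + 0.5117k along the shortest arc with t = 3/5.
-0.6039 - 0.374i + 0.503j + 0.4923k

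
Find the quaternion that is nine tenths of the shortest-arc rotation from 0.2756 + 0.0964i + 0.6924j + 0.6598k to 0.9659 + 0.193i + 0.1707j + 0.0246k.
0.9435 + 0.1937i + 0.2473j + 0.1057k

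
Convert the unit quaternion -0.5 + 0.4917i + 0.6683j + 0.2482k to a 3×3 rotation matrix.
[[-0.0165, 0.9054, -0.4242], [0.409, 0.3933, 0.8234], [0.9124, -0.16, -0.3768]]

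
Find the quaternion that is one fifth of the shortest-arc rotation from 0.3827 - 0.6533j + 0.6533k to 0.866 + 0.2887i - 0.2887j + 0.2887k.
0.5095 + 0.0638i - 0.6068j + 0.6068k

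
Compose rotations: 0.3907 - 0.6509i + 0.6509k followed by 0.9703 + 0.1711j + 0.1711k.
0.2677 - 0.5202i - 0.0445j + 0.8098k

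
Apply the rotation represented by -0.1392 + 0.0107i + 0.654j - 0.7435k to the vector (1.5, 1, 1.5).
(-1.931, -1.229, -0.51)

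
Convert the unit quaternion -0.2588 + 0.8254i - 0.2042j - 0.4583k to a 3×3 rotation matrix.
[[0.4965, -0.5743, -0.6509], [-0.0999, -0.7826, 0.6144], [-0.8623, -0.2401, -0.446]]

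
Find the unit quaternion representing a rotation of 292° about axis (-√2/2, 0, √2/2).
-0.829 - 0.3954i + 0.3954k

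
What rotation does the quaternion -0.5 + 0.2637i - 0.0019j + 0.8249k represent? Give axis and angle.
axis = (0.3045, -0.0022, 0.9525), θ = 4π/3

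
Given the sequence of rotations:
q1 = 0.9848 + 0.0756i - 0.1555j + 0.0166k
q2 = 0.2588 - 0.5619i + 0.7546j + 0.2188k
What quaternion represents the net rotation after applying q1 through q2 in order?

q2 · q1 = 0.4111 - 0.4872i + 0.7288j + 0.2501k
0.4111 - 0.4872i + 0.7288j + 0.2501k


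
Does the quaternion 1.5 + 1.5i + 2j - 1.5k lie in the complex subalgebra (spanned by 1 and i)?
No. The quaternion 1.5 + 1.5i + 2j - 1.5k has j-coefficient y = 2 and k-coefficient z = -1.5, not both zero, so it does not lie in the complex subalgebra spanned by 1 and i.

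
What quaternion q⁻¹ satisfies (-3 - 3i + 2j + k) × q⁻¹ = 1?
-0.1304 + 0.1304i - 0.087j - 0.0435k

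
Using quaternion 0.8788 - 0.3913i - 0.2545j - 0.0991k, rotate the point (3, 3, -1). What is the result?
(4.042, 1.359, -0.902)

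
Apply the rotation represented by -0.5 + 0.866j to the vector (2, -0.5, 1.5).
(-2.299, -0.5, 0.982)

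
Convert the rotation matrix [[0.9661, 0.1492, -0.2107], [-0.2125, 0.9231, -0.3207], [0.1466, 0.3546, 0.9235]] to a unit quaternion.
0.9763 + 0.1729i - 0.0915j - 0.0926k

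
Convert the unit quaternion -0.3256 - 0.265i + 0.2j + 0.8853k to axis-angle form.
axis = (-0.2803, 0.2115, 0.9363), θ = 218°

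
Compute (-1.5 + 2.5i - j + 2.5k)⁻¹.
-0.0952 - 0.1587i + 0.0635j - 0.1587k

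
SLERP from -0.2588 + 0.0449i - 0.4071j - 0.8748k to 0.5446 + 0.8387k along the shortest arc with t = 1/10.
-0.2917 + 0.0407i - 0.3694j - 0.8814k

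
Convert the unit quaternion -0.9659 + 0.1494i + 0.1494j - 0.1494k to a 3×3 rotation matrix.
[[0.9107, -0.244, -0.3333], [0.3333, 0.9107, 0.244], [0.244, -0.3333, 0.9107]]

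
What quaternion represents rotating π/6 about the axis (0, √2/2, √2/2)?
0.9659 + 0.183j + 0.183k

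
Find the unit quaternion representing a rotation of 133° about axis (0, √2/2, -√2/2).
0.3987 + 0.6485j - 0.6485k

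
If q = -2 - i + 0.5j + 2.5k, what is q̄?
-2 + i - 0.5j - 2.5k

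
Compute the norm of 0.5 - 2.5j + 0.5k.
2.598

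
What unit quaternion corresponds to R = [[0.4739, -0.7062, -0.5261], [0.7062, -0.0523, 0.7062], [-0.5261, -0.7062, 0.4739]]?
0.6884 - 0.5129i + 0.5129k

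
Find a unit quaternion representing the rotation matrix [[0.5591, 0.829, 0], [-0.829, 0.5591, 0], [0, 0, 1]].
0.8829 - 0.4695k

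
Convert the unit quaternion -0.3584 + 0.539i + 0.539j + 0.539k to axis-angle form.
axis = (√3/3, √3/3, √3/3), θ = 222°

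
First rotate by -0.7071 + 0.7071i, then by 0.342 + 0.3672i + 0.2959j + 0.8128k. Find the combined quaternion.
-0.5015 - 0.0178i + 0.3655j - 0.784k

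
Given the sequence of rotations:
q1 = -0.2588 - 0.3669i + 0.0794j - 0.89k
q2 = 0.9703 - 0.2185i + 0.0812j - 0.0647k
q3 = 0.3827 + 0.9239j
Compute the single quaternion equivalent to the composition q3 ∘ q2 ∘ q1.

q2 · q1 = -0.3953 - 0.3666i - 0.1147j - 0.8344k
q3 · q2 · q1 = -0.0453 - 0.9112i - 0.4091j + 0.0194k
-0.0453 - 0.9112i - 0.4091j + 0.0194k


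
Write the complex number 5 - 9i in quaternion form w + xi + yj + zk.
5 - 9i + 0j + 0k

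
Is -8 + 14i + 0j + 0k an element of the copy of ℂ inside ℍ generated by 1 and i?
Yes. The quaternion -8 + 14i has j- and k-coefficients y = z = 0, so it lies in the complex subalgebra spanned by 1 and i.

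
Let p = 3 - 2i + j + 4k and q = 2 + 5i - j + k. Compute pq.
13 + 16i + 21j + 8k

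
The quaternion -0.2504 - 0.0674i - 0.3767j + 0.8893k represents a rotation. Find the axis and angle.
axis = (-0.0696, -0.3891, 0.9186), θ = 209°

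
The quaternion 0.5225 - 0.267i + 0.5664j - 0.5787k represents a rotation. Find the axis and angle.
axis = (-0.3131, 0.6643, -0.6787), θ = 117°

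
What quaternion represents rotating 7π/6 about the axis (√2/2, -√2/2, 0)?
-0.2588 + 0.683i - 0.683j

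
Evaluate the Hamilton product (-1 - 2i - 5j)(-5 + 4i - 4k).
13 + 26i + 17j + 24k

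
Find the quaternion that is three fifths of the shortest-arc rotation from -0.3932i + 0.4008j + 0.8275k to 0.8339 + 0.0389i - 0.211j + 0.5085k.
0.5979 - 0.1703i + 0.0507j + 0.7816k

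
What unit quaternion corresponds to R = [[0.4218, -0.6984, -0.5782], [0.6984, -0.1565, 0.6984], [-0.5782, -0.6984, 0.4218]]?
0.6494 - 0.5377i + 0.5377k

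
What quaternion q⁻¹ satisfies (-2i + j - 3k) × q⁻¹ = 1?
0.1429i - 0.0714j + 0.2143k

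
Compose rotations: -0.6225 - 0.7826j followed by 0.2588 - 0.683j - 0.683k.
-0.6956 - 0.5345i + 0.2226j + 0.4252k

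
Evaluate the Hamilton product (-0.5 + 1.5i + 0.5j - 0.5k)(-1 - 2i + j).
3 + 3k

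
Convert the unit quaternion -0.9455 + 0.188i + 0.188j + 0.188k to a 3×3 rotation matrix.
[[0.8586, 0.4262, -0.2848], [-0.2848, 0.8586, 0.4262], [0.4262, -0.2848, 0.8586]]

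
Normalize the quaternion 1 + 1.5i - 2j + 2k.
0.2981 + 0.4472i - 0.5963j + 0.5963k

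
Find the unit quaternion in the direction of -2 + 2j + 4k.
-0.4082 + 0.4082j + 0.8165k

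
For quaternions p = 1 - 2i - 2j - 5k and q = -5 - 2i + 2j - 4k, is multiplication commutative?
No: pq = -25 + 26i + 14j + 13k ≠ -25 - 10i + 10j + 29k = qp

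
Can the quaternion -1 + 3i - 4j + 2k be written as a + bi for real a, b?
No. The quaternion -1 + 3i - 4j + 2k has j-coefficient y = -4 and k-coefficient z = 2, not both zero, so it does not lie in the complex subalgebra spanned by 1 and i.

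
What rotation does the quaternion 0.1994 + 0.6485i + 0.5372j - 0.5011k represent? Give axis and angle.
axis = (0.6618, 0.5482, -0.5114), θ = 157°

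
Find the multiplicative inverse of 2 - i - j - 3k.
0.1333 + 0.0667i + 0.0667j + 0.2k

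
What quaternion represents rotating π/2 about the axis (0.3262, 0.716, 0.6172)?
0.7071 + 0.2307i + 0.5063j + 0.4364k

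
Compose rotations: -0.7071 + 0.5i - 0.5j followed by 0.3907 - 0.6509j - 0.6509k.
-0.6017 - 0.1301i - 0.0605j + 0.7857k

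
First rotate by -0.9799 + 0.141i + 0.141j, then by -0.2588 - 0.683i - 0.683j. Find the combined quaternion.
0.4462 + 0.6328i + 0.6328j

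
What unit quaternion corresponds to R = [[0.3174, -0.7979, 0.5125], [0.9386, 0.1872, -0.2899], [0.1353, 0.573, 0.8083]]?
0.7604 + 0.2837i + 0.124j + 0.5709k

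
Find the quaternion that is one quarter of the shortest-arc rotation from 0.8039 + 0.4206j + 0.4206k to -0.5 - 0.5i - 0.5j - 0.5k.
0.752 + 0.1325i + 0.4566j + 0.4566k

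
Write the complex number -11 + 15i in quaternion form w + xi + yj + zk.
-11 + 15i + 0j + 0k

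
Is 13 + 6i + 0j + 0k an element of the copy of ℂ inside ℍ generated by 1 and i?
Yes. The quaternion 13 + 6i has j- and k-coefficients y = z = 0, so it lies in the complex subalgebra spanned by 1 and i.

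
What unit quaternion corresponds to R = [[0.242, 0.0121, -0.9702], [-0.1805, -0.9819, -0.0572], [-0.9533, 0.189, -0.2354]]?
0.0785 + 0.7841i - 0.0537j - 0.6133k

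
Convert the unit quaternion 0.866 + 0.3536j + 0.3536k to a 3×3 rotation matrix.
[[0.4999, -0.6124, 0.6124], [0.6124, 0.7499, 0.2501], [-0.6124, 0.2501, 0.7499]]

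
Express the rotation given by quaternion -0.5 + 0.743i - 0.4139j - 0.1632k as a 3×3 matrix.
[[0.6041, -0.7783, 0.1714], [-0.4519, -0.1574, 0.8781], [-0.6564, -0.6079, -0.4467]]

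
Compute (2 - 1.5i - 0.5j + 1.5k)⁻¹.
0.2286 + 0.1714i + 0.0571j - 0.1714k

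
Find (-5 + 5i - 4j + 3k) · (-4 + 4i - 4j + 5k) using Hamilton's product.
-31 - 48i + 23j - 41k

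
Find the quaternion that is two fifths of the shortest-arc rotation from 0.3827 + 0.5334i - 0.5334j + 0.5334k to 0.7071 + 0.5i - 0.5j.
0.5396 + 0.5463i - 0.5463j + 0.3345k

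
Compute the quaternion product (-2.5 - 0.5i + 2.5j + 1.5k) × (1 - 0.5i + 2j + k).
-9.25 + 0.25i - 2.75j - 0.75k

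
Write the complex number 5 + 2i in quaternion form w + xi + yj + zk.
5 + 2i + 0j + 0k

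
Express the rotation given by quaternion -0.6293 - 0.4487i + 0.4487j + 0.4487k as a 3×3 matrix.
[[0.1947, 0.1621, -0.9674], [-0.9674, 0.1947, -0.1621], [0.1621, 0.9674, 0.1947]]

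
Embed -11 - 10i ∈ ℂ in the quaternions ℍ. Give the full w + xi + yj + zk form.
-11 - 10i + 0j + 0k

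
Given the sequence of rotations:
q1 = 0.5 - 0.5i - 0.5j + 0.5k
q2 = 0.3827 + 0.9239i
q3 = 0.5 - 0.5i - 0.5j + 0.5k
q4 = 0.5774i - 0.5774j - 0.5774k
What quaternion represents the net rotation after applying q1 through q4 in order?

q2 · q1 = 0.6533 + 0.2706i - 0.6533j - 0.2706k
q3 · q2 · q1 = 0.2706 + 0.2706i - 0.6533j + 0.6533k
q4 · q3 · q2 · q1 = -0.1562 - 0.5982i - 0.6897j - 0.3772k
-0.1562 - 0.5982i - 0.6897j - 0.3772k


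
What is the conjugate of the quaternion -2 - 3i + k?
-2 + 3i - k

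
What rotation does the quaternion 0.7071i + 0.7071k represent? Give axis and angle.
axis = (√2/2, 0, √2/2), θ = π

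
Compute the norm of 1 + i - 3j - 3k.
√20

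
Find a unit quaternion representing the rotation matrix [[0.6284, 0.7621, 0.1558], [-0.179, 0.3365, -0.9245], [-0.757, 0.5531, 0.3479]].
0.7604 + 0.4858i + 0.3001j - 0.3094k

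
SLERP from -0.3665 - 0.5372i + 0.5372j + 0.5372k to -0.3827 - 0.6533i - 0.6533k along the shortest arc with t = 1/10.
-0.4104 - 0.6149i + 0.5209j + 0.4268k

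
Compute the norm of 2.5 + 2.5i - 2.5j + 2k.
4.77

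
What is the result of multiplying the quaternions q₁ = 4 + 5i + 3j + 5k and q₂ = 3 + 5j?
-3 - 10i + 29j + 40k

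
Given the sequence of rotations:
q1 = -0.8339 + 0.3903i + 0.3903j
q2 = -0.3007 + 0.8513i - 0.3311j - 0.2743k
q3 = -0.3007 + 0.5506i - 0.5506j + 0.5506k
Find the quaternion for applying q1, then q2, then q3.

q2 · q1 = 0.0477 - 0.7202i + 0.0517j + 0.6902k
q3 · q2 · q1 = 0.0306 - 0.1657i - 0.8184j - 0.5494k
0.0306 - 0.1657i - 0.8184j - 0.5494k
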